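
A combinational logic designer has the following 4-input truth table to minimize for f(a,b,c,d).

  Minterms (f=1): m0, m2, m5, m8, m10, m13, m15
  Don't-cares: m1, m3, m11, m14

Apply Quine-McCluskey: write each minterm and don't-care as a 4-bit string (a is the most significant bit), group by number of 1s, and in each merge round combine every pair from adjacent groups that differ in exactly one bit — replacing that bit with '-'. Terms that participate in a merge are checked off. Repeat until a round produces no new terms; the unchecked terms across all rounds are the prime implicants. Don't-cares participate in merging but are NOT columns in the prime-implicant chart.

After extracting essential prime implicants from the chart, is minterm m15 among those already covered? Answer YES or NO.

NO

Round 0: 0000✓ 0001✓ 0010✓ 0011✓ 0101✓ 1000✓ 1010✓ 1011✓ 1101✓ 1110✓ 1111✓
Round 1: -000✓ -010✓ -011✓ -101 0-01 00-0✓ 00-1✓ 000-✓ 001-✓ 1-10✓ 1-11✓ 10-0✓ 101-✓ 11-1 111-✓
Round 2: -0-0 -01- 00-- 1-1-
PIs = {-0-0, -01-, -101, 0-01, 00--, 1-1-, 11-1}
Coverage chart:
  m0: -0-0,00--
  m2: -0-0,-01-,00--
  m5: -101,0-01
  m8: -0-0 ←essential
  m10: -0-0,-01-,1-1-
  m13: -101,11-1
  m15: 1-1-,11-1
Essential: -0-0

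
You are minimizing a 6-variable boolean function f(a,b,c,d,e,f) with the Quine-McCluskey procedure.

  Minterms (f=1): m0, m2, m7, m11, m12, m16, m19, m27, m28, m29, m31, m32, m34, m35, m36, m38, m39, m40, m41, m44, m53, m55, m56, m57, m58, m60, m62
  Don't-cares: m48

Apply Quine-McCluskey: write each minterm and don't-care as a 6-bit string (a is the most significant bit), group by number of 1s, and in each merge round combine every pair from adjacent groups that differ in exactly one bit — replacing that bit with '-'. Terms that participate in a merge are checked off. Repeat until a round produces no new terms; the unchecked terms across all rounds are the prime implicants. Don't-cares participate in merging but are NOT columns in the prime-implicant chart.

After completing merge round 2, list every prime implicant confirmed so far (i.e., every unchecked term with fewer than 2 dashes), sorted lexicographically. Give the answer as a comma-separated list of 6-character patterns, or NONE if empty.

-00111, 0-1011, 01-011, 011-11, 0111-1, 01110-, 1-0111, 1101-1

size-2^0 implicants → 000000(✓)  000010(✓)  000111(✓)  001011(✓)  001100(✓)  010000(✓)  010011(✓)  011011(✓)  011100(✓)  011101(✓)  011111(✓)  100000(✓)  100010(✓)  100011(✓)  100100(✓)  100110(✓)  100111(✓)  101000(✓)  101001(✓)  101100(✓)  110000(✓)  110101(✓)  110111(✓)  111000(✓)  111001(✓)  111010(✓)  111100(✓)  111110(✓)
size-2^1 implicants → -00000(✓)  -00010(✓)  -00111  -01100(✓)  -10000(✓)  -11100(✓)  0-0000(✓)  0-1011  0-1100(✓)  0000-0(✓)  01-011  011-11  0111-1  01110-  1-0000(✓)  1-0111  1-1000(✓)  1-1001(✓)  1-1100(✓)  10-000(✓)  10-100(✓)  100-00(✓)  100-10(✓)  100-11(✓)  1000-0(✓)  10001-(✓)  1001-0(✓)  10011-(✓)  101-00(✓)  10100-(✓)  11-000(✓)  1101-1  111-00(✓)  111-10(✓)  1110-0(✓)  11100-(✓)  1111-0(✓)
size-2^2 implicants → --0000  --1100  -000-0  1--000  1-1-00  1-100-  10--00  100--0  100-1-  111--0
Unchecked terms (primes): --0000, --1100, -000-0, -00111, 0-1011, 01-011, 011-11, 0111-1, 01110-, 1--000, 1-0111, 1-1-00, 1-100-, 10--00, 100--0, 100-1-, 1101-1, 111--0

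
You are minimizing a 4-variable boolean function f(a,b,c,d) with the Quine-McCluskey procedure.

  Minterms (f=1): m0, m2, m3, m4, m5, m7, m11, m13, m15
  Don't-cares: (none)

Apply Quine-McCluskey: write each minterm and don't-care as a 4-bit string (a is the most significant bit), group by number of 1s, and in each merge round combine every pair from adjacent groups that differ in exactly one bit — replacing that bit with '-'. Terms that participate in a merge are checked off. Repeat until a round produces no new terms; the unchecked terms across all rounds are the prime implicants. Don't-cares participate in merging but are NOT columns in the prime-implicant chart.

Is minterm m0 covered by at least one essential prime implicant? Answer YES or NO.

Round 0: 0000✓ 0010✓ 0011✓ 0100✓ 0101✓ 0111✓ 1011✓ 1101✓ 1111✓
Round 1: -011✓ -101✓ -111✓ 0-00 0-11✓ 00-0 001- 01-1✓ 010- 1-11✓ 11-1✓
Round 2: --11 -1-1
PIs = {--11, -1-1, 0-00, 00-0, 001-, 010-}
Coverage chart:
  m0: 0-00,00-0
  m2: 00-0,001-
  m3: --11,001-
  m4: 0-00,010-
  m5: -1-1,010-
  m7: --11,-1-1
  m11: --11 ←essential
  m13: -1-1 ←essential
  m15: --11,-1-1
Essential: --11, -1-1

NO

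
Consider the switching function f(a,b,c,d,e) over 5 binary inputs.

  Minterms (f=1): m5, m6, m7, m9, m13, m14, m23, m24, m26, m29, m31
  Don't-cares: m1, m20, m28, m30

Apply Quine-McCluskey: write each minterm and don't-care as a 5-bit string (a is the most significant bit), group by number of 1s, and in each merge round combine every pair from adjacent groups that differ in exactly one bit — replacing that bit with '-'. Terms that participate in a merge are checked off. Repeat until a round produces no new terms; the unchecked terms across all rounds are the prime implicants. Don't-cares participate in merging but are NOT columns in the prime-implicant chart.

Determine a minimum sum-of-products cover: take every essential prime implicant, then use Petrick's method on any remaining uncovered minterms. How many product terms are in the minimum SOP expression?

5

size-2^0 implicants → 00001(✓)  00101(✓)  00110(✓)  00111(✓)  01001(✓)  01101(✓)  01110(✓)  10100(✓)  10111(✓)  11000(✓)  11010(✓)  11100(✓)  11101(✓)  11110(✓)  11111(✓)
size-2^1 implicants → -0111  -1101  -1110  0-001(✓)  0-101(✓)  0-110  00-01(✓)  001-1  0011-  01-01(✓)  1-100  1-111  11-00(✓)  11-10(✓)  110-0(✓)  111-0(✓)  111-1(✓)  1110-(✓)  1111-(✓)
size-2^2 implicants → 0--01  11--0  111--
Unchecked terms (primes): -0111, -1101, -1110, 0--01, 0-110, 001-1, 0011-, 1-100, 1-111, 11--0, 111--
Minterm coverage:
  m5 ⊆ 0--01,001-1
  m6 ⊆ 0-110,0011-
  m7 ⊆ -0111,001-1,0011-
  m9 ⊆ 0--01 [E]
  m13 ⊆ -1101,0--01
  m14 ⊆ -1110,0-110
  m23 ⊆ -0111,1-111
  m24 ⊆ 11--0 [E]
  m26 ⊆ 11--0 [E]
  m29 ⊆ -1101,111--
  m31 ⊆ 1-111,111--
E = {0--01, 11--0}
Petrick residual → -0111, 0-110, 111--
Cover = b'cde + a'd'e + a'cde' + abe' + abc  |cover|=5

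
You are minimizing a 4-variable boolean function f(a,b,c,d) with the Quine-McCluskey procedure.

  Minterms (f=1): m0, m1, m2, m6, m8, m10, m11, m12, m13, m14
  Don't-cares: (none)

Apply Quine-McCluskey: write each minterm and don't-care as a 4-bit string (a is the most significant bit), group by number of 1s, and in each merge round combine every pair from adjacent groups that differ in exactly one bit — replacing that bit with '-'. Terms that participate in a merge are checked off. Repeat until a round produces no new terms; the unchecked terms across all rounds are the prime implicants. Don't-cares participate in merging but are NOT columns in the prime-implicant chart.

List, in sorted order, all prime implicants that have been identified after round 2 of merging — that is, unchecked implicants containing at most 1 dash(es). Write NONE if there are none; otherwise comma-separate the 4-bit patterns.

000-, 101-, 110-

Round 0: 0000✓ 0001✓ 0010✓ 0110✓ 1000✓ 1010✓ 1011✓ 1100✓ 1101✓ 1110✓
Round 1: -000✓ -010✓ -110✓ 0-10✓ 00-0✓ 000- 1-00✓ 1-10✓ 10-0✓ 101- 11-0✓ 110-
Round 2: --10 -0-0 1--0
PIs = {--10, -0-0, 000-, 1--0, 101-, 110-}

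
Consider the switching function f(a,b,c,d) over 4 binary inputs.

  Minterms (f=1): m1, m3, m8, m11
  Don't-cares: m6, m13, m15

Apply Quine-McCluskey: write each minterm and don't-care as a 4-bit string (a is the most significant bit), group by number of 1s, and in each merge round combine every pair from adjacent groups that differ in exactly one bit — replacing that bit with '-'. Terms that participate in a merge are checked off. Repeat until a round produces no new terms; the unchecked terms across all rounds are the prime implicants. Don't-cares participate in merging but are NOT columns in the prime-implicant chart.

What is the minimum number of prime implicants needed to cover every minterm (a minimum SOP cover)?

Round 0: 0001✓ 0011✓ 0110 1000 1011✓ 1101✓ 1111✓
Round 1: -011 00-1 1-11 11-1
PIs = {-011, 00-1, 0110, 1-11, 1000, 11-1}
Coverage chart:
  m1: 00-1 ←essential
  m3: -011,00-1
  m8: 1000 ←essential
  m11: -011,1-11
Essential: 00-1, 1000
Petrick residual → -011
Min cover (3 terms): b'cd + a'b'd + ab'c'd'

3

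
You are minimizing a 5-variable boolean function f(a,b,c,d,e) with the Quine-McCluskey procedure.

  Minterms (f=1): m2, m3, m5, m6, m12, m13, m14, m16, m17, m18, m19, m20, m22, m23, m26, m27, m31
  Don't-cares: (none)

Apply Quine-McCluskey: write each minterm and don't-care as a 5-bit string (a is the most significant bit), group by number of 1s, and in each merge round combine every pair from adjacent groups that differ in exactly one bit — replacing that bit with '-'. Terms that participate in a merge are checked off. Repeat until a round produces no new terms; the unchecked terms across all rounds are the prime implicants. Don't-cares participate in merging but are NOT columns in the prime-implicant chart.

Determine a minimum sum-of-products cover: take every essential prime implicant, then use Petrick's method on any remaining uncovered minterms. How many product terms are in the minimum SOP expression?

[col 0] 00010*, 00011*, 00101*, 00110*, 01100*, 01101*, 01110*, 10000*, 10001*, 10010*, 10011*, 10100*, 10110*, 10111*, 11010*, 11011*, 11111*
[col 1] -0010*, -0011*, -0110*, 0-101, 0-110, 00-10*, 0001-*, 011-0, 0110-, 1-010*, 1-011*, 1-111*, 10-00*, 10-10*, 10-11*, 100-0*, 100-1*, 1000-*, 1001-*, 101-0*, 1011-*, 11-11*, 1101-*
[col 2] -0-10, -001-, 1--11, 1-01-, 10--0, 10-1-, 100--
Prime implicants: -0-10, -001-, 0-101, 0-110, 011-0, 0110-, 1--11, 1-01-, 10--0, 10-1-, 100--
PI chart (minterm → PIs covering it):
  2 | -0-10,-001-
  3 | -001-  (sole → essential)
  5 | 0-101  (sole → essential)
  6 | -0-10,0-110
  12 | 011-0,0110-
  13 | 0-101,0110-
  14 | 0-110,011-0
  16 | 10--0,100--
  17 | 100--  (sole → essential)
  18 | -0-10,-001-,1-01-,10--0,10-1-,100--
  19 | -001-,1--11,1-01-,10-1-,100--
  20 | 10--0  (sole → essential)
  22 | -0-10,10--0,10-1-
  23 | 1--11,10-1-
  26 | 1-01-  (sole → essential)
  27 | 1--11,1-01-
  31 | 1--11  (sole → essential)
Essential prime implicants: -001-, 0-101, 1--11, 1-01-, 10--0, 100--
Petrick residual → -0-10, 011-0
Minimum SOP uses 8 PIs: b'de' + b'c'd + a'cd'e + a'bce' + ade + ac'd + ab'e' + ab'c'

8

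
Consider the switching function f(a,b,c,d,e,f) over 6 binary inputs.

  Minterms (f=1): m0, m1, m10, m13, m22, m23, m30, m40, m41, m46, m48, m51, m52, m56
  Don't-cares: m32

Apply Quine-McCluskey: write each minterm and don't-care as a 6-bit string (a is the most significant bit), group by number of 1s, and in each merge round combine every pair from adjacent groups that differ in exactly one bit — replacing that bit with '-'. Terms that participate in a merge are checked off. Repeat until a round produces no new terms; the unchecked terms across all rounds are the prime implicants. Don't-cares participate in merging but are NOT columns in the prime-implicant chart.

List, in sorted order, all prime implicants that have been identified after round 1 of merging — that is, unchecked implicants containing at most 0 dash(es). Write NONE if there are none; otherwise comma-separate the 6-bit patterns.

Round 0: 000000✓ 000001✓ 001010 001101 010110✓ 010111✓ 011110✓ 100000✓ 101000✓ 101001✓ 101110 110000✓ 110011 110100✓ 111000✓
Round 1: -00000 00000- 01-110 01011- 1-0000✓ 1-1000✓ 10-000✓ 10100- 11-000✓ 110-00
Round 2: 1--000
PIs = {-00000, 00000-, 001010, 001101, 01-110, 01011-, 1--000, 10100-, 101110, 110-00, 110011}

001010, 001101, 101110, 110011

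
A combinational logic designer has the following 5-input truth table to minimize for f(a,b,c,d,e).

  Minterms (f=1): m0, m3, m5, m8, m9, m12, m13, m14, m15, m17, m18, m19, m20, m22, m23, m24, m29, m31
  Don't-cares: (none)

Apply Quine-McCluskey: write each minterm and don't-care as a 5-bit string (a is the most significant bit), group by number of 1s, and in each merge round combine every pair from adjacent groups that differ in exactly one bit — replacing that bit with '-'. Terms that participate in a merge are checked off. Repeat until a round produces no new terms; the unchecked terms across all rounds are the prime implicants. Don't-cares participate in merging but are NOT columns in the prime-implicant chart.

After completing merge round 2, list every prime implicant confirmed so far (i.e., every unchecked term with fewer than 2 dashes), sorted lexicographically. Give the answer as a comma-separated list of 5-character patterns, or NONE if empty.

-0011, -1000, 0-000, 0-101, 1-111, 100-1, 101-0

Round 0: 00000✓ 00011✓ 00101✓ 01000✓ 01001✓ 01100✓ 01101✓ 01110✓ 01111✓ 10001✓ 10010✓ 10011✓ 10100✓ 10110✓ 10111✓ 11000✓ 11101✓ 11111✓
Round 1: -0011 -1000 -1101✓ -1111✓ 0-000 0-101 01-00✓ 01-01✓ 0100-✓ 011-0✓ 011-1✓ 0110-✓ 0111-✓ 1-111 10-10✓ 10-11✓ 100-1 1001-✓ 101-0 1011-✓ 111-1✓
Round 2: -11-1 01-0- 011-- 10-1-
PIs = {-0011, -1000, -11-1, 0-000, 0-101, 01-0-, 011--, 1-111, 10-1-, 100-1, 101-0}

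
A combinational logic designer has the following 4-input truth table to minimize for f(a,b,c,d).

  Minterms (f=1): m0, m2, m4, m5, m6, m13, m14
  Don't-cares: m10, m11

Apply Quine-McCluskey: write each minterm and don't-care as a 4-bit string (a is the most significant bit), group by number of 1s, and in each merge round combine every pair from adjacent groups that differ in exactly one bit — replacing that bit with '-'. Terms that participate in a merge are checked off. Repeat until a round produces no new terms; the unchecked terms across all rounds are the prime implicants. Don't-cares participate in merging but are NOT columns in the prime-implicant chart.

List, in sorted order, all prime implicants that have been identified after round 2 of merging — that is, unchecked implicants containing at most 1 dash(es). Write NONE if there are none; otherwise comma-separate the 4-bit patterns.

-101, 010-, 101-

size-2^0 implicants → 0000(✓)  0010(✓)  0100(✓)  0101(✓)  0110(✓)  1010(✓)  1011(✓)  1101(✓)  1110(✓)
size-2^1 implicants → -010(✓)  -101  -110(✓)  0-00(✓)  0-10(✓)  00-0(✓)  01-0(✓)  010-  1-10(✓)  101-
size-2^2 implicants → --10  0--0
Unchecked terms (primes): --10, -101, 0--0, 010-, 101-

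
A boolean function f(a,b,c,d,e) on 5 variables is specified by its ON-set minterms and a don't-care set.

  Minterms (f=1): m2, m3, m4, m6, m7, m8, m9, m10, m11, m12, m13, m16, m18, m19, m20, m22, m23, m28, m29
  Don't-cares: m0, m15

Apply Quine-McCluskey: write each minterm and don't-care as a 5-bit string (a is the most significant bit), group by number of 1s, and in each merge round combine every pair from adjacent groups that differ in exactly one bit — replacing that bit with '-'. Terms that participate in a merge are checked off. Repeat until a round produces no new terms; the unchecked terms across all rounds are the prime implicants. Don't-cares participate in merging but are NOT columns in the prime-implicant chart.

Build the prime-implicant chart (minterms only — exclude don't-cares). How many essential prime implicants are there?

3

Round 0: 00000✓ 00010✓ 00011✓ 00100✓ 00110✓ 00111✓ 01000✓ 01001✓ 01010✓ 01011✓ 01100✓ 01101✓ 01111✓ 10000✓ 10010✓ 10011✓ 10100✓ 10110✓ 10111✓ 11100✓ 11101✓
Round 1: -0000✓ -0010✓ -0011✓ -0100✓ -0110✓ -0111✓ -1100✓ -1101✓ 0-000✓ 0-010✓ 0-011✓ 0-100✓ 0-111✓ 00-00✓ 00-10✓ 00-11✓ 000-0✓ 0001-✓ 001-0✓ 0011-✓ 01-00✓ 01-01✓ 01-11✓ 010-0✓ 010-1✓ 0100-✓ 0101-✓ 011-1✓ 0110-✓ 1-100✓ 10-00✓ 10-10✓ 10-11✓ 100-0✓ 1001-✓ 101-0✓ 1011-✓ 1110-✓
Round 2: --100 -0-00✓ -0-10✓ -0-11✓ -00-0✓ -001-✓ -01-0✓ -011-✓ -110- 0--00 0--11 0-0-0 0-01- 00--0✓ 00-1-✓ 01--1 01-0- 010-- 10--0✓ 10-1-✓
Round 3: -0--0 -0-1-
PIs = {--100, -0--0, -0-1-, -110-, 0--00, 0--11, 0-0-0, 0-01-, 01--1, 01-0-, 010--}
Coverage chart:
  m2: -0--0,-0-1-,0-0-0,0-01-
  m3: -0-1-,0--11,0-01-
  m4: --100,-0--0,0--00
  m6: -0--0,-0-1-
  m7: -0-1-,0--11
  m8: 0--00,0-0-0,01-0-,010--
  m9: 01--1,01-0-,010--
  m10: 0-0-0,0-01-,010--
  m11: 0--11,0-01-,01--1,010--
  m12: --100,-110-,0--00,01-0-
  m13: -110-,01--1,01-0-
  m16: -0--0 ←essential
  m18: -0--0,-0-1-
  m19: -0-1- ←essential
  m20: --100,-0--0
  m22: -0--0,-0-1-
  m23: -0-1- ←essential
  m28: --100,-110-
  m29: -110- ←essential
Essential: -0--0, -0-1-, -110-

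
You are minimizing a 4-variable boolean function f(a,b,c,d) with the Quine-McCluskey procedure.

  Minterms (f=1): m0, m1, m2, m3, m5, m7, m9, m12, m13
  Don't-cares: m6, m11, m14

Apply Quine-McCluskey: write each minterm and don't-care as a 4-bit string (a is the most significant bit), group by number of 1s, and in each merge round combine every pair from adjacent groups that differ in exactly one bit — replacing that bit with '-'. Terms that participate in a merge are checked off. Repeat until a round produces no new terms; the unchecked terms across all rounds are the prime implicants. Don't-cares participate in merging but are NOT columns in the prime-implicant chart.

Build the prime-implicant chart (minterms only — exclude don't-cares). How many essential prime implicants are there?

size-2^0 implicants → 0000(✓)  0001(✓)  0010(✓)  0011(✓)  0101(✓)  0110(✓)  0111(✓)  1001(✓)  1011(✓)  1100(✓)  1101(✓)  1110(✓)
size-2^1 implicants → -001(✓)  -011(✓)  -101(✓)  -110  0-01(✓)  0-10(✓)  0-11(✓)  00-0(✓)  00-1(✓)  000-(✓)  001-(✓)  01-1(✓)  011-(✓)  1-01(✓)  10-1(✓)  11-0  110-
size-2^2 implicants → --01  -0-1  0--1  0-1-  00--
Unchecked terms (primes): --01, -0-1, -110, 0--1, 0-1-, 00--, 11-0, 110-
Minterm coverage:
  m0 ⊆ 00-- [E]
  m1 ⊆ --01,-0-1,0--1,00--
  m2 ⊆ 0-1-,00--
  m3 ⊆ -0-1,0--1,0-1-,00--
  m5 ⊆ --01,0--1
  m7 ⊆ 0--1,0-1-
  m9 ⊆ --01,-0-1
  m12 ⊆ 11-0,110-
  m13 ⊆ --01,110-
E = {00--}

1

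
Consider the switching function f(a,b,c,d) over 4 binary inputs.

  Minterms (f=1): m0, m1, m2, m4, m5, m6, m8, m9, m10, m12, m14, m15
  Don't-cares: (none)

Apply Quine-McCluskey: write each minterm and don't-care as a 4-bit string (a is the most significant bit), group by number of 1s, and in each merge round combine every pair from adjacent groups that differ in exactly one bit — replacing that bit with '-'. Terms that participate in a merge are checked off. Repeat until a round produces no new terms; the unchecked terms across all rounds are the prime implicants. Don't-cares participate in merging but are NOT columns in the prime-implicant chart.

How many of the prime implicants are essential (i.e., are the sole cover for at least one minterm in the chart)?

[col 0] 0000*, 0001*, 0010*, 0100*, 0101*, 0110*, 1000*, 1001*, 1010*, 1100*, 1110*, 1111*
[col 1] -000*, -001*, -010*, -100*, -110*, 0-00*, 0-01*, 0-10*, 00-0*, 000-*, 01-0*, 010-*, 1-00*, 1-10*, 10-0*, 100-*, 11-0*, 111-
[col 2] --00*, --10*, -0-0*, -00-, -1-0*, 0--0*, 0-0-, 1--0*
[col 3] ---0
Prime implicants: ---0, -00-, 0-0-, 111-
PI chart (minterm → PIs covering it):
  0 | ---0,-00-,0-0-
  1 | -00-,0-0-
  2 | ---0  (sole → essential)
  4 | ---0,0-0-
  5 | 0-0-  (sole → essential)
  6 | ---0  (sole → essential)
  8 | ---0,-00-
  9 | -00-  (sole → essential)
  10 | ---0  (sole → essential)
  12 | ---0  (sole → essential)
  14 | ---0,111-
  15 | 111-  (sole → essential)
Essential prime implicants: ---0, -00-, 0-0-, 111-

4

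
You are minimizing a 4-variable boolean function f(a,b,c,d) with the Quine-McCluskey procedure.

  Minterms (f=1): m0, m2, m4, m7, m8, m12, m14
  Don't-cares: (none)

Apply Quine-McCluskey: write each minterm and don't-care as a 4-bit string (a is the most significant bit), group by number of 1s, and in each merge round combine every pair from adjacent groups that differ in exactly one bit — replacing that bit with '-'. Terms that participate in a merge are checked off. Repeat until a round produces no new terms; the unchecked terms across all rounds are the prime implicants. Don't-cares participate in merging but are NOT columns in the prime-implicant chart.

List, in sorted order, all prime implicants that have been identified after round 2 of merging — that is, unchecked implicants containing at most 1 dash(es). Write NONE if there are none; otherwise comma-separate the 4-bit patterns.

00-0, 0111, 11-0

size-2^0 implicants → 0000(✓)  0010(✓)  0100(✓)  0111  1000(✓)  1100(✓)  1110(✓)
size-2^1 implicants → -000(✓)  -100(✓)  0-00(✓)  00-0  1-00(✓)  11-0
size-2^2 implicants → --00
Unchecked terms (primes): --00, 00-0, 0111, 11-0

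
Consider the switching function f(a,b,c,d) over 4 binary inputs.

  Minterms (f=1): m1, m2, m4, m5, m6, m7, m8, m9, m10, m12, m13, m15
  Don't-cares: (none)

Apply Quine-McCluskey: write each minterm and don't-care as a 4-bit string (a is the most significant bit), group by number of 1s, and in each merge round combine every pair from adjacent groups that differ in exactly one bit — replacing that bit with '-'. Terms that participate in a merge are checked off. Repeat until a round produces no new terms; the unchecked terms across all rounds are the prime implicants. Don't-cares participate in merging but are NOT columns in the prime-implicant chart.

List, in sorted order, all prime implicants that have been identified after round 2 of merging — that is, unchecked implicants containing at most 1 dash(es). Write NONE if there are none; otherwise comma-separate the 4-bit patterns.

-010, 0-10, 10-0

Round 0: 0001✓ 0010✓ 0100✓ 0101✓ 0110✓ 0111✓ 1000✓ 1001✓ 1010✓ 1100✓ 1101✓ 1111✓
Round 1: -001✓ -010 -100✓ -101✓ -111✓ 0-01✓ 0-10 01-0✓ 01-1✓ 010-✓ 011-✓ 1-00✓ 1-01✓ 10-0 100-✓ 11-1✓ 110-✓
Round 2: --01 -1-1 -10- 01-- 1-0-
PIs = {--01, -010, -1-1, -10-, 0-10, 01--, 1-0-, 10-0}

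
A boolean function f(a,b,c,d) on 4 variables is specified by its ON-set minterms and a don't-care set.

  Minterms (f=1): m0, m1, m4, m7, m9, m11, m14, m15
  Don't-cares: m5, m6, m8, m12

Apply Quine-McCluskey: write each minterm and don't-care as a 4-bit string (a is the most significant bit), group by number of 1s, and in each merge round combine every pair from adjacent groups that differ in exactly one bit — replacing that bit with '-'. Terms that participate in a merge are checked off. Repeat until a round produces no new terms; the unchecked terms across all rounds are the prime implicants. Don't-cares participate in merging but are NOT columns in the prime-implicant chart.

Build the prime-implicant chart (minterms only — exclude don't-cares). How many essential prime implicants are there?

0

[col 0] 0000*, 0001*, 0100*, 0101*, 0110*, 0111*, 1000*, 1001*, 1011*, 1100*, 1110*, 1111*
[col 1] -000*, -001*, -100*, -110*, -111*, 0-00*, 0-01*, 000-*, 01-0*, 01-1*, 010-*, 011-*, 1-00*, 1-11, 10-1, 100-*, 11-0*, 111-*
[col 2] --00, -00-, -1-0, -11-, 0-0-, 01--
Prime implicants: --00, -00-, -1-0, -11-, 0-0-, 01--, 1-11, 10-1
PI chart (minterm → PIs covering it):
  0 | --00,-00-,0-0-
  1 | -00-,0-0-
  4 | --00,-1-0,0-0-,01--
  7 | -11-,01--
  9 | -00-,10-1
  11 | 1-11,10-1
  14 | -1-0,-11-
  15 | -11-,1-11
(no essential prime implicants)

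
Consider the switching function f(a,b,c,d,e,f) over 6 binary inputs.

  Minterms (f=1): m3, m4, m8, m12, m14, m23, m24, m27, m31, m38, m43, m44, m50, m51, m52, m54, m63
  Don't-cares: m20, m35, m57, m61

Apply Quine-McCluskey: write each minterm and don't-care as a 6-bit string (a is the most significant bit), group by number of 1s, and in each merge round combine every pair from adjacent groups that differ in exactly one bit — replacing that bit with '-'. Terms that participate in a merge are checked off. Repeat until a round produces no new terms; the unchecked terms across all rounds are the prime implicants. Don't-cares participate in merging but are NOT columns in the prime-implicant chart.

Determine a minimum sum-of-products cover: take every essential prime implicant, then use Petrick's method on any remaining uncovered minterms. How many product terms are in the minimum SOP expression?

12

Round 0: 000011✓ 000100✓ 001000✓ 001100✓ 001110✓ 010100✓ 010111✓ 011000✓ 011011✓ 011111✓ 100011✓ 100110✓ 101011✓ 101100✓ 110010✓ 110011✓ 110100✓ 110110✓ 111001✓ 111101✓ 111111✓
Round 1: -00011 -01100 -10100 -11111 0-0100 0-1000 00-100 001-00 0011-0 01-111 011-11 1-0011 1-0110 10-011 110-10 11001- 1101-0 111-01 1111-1
PIs = {-00011, -01100, -10100, -11111, 0-0100, 0-1000, 00-100, 001-00, 0011-0, 01-111, 011-11, 1-0011, 1-0110, 10-011, 110-10, 11001-, 1101-0, 111-01, 1111-1}
Coverage chart:
  m3: -00011 ←essential
  m4: 0-0100,00-100
  m8: 0-1000,001-00
  m12: -01100,00-100,001-00,0011-0
  m14: 0011-0 ←essential
  m23: 01-111 ←essential
  m24: 0-1000 ←essential
  m27: 011-11 ←essential
  m31: -11111,01-111,011-11
  m38: 1-0110 ←essential
  m43: 10-011 ←essential
  m44: -01100 ←essential
  m50: 110-10,11001-
  m51: 1-0011,11001-
  m52: -10100,1101-0
  m54: 1-0110,110-10,1101-0
  m63: -11111,1111-1
Essential: -00011, -01100, 0-1000, 0011-0, 01-111, 011-11, 1-0110, 10-011
Petrick residual → -10100, -11111, 0-0100, 11001-
Min cover (12 terms): b'c'd'ef + b'cde'f' + bc'de'f' + bcdef + a'c'de'f' + a'cd'e'f' + a'b'cdf' + a'bdef + a'bcef + ac'def' + ab'd'ef + abc'd'e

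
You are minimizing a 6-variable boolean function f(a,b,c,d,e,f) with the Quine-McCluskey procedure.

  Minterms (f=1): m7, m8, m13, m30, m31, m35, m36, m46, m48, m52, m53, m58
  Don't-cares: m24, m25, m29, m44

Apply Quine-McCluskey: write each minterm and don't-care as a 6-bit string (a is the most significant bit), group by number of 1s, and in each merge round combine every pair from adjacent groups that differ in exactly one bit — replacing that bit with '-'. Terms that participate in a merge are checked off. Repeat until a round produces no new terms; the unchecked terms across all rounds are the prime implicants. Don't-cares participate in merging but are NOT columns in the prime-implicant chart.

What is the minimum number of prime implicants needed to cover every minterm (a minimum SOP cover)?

Round 0: 000111 001000✓ 001101✓ 011000✓ 011001✓ 011101✓ 011110✓ 011111✓ 100011 100100✓ 101100✓ 101110✓ 110000✓ 110100✓ 110101✓ 111010
Round 1: 0-1000 0-1101 011-01 01100- 0111-1 01111- 1-0100 10-100 1011-0 110-00 11010-
PIs = {0-1000, 0-1101, 000111, 011-01, 01100-, 0111-1, 01111-, 1-0100, 10-100, 100011, 1011-0, 110-00, 11010-, 111010}
Coverage chart:
  m7: 000111 ←essential
  m8: 0-1000 ←essential
  m13: 0-1101 ←essential
  m30: 01111- ←essential
  m31: 0111-1,01111-
  m35: 100011 ←essential
  m36: 1-0100,10-100
  m46: 1011-0 ←essential
  m48: 110-00 ←essential
  m52: 1-0100,110-00,11010-
  m53: 11010- ←essential
  m58: 111010 ←essential
Essential: 0-1000, 0-1101, 000111, 01111-, 100011, 1011-0, 110-00, 11010-, 111010
Petrick residual → 1-0100
Min cover (10 terms): a'cd'e'f' + a'cde'f + a'b'c'def + a'bcde + ac'de'f' + ab'c'd'ef + ab'cdf' + abc'e'f' + abc'de' + abcd'ef'

10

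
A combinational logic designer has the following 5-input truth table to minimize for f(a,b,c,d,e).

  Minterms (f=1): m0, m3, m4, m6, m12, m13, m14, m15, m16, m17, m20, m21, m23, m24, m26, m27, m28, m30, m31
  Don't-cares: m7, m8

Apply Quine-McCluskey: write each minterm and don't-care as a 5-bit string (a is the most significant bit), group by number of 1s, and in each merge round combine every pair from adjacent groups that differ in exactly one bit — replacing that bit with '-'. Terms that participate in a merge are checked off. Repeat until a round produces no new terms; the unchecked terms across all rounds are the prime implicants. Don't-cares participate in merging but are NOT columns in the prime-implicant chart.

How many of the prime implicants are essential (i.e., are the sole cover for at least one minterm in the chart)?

5

Round 0: 00000✓ 00011✓ 00100✓ 00110✓ 00111✓ 01000✓ 01100✓ 01101✓ 01110✓ 01111✓ 10000✓ 10001✓ 10100✓ 10101✓ 10111✓ 11000✓ 11010✓ 11011✓ 11100✓ 11110✓ 11111✓
Round 1: -0000✓ -0100✓ -0111✓ -1000✓ -1100✓ -1110✓ -1111✓ 0-000✓ 0-100✓ 0-110✓ 0-111✓ 00-00✓ 00-11 001-0✓ 0011-✓ 01-00✓ 011-0✓ 011-1✓ 0110-✓ 0111-✓ 1-000✓ 1-100✓ 1-111✓ 10-00✓ 10-01✓ 1000-✓ 101-1 1010-✓ 11-00✓ 11-10✓ 11-11✓ 110-0✓ 1101-✓ 111-0✓ 1111-✓
Round 2: --000✓ --100✓ --111 -0-00✓ -1-00✓ -11-0 -111- 0--00✓ 0-1-0 0-11- 011-- 1--00✓ 10-0- 11--0 11-1-
Round 3: ---00
PIs = {---00, --111, -11-0, -111-, 0-1-0, 0-11-, 00-11, 011--, 10-0-, 101-1, 11--0, 11-1-}
Coverage chart:
  m0: ---00 ←essential
  m3: 00-11 ←essential
  m4: ---00,0-1-0
  m6: 0-1-0,0-11-
  m12: ---00,-11-0,0-1-0,011--
  m13: 011-- ←essential
  m14: -11-0,-111-,0-1-0,0-11-,011--
  m15: --111,-111-,0-11-,011--
  m16: ---00,10-0-
  m17: 10-0- ←essential
  m20: ---00,10-0-
  m21: 10-0-,101-1
  m23: --111,101-1
  m24: ---00,11--0
  m26: 11--0,11-1-
  m27: 11-1- ←essential
  m28: ---00,-11-0,11--0
  m30: -11-0,-111-,11--0,11-1-
  m31: --111,-111-,11-1-
Essential: ---00, 00-11, 011--, 10-0-, 11-1-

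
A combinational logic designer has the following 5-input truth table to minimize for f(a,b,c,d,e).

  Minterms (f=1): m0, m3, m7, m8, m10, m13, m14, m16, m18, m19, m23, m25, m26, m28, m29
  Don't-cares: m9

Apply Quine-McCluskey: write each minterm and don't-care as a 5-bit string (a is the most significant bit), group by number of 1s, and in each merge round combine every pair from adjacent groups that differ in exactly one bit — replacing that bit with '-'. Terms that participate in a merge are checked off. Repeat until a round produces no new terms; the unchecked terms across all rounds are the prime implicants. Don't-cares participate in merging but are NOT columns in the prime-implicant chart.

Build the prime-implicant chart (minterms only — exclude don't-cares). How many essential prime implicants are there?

[col 0] 00000*, 00011*, 00111*, 01000*, 01001*, 01010*, 01101*, 01110*, 10000*, 10010*, 10011*, 10111*, 11001*, 11010*, 11100*, 11101*
[col 1] -0000, -0011*, -0111*, -1001*, -1010, -1101*, 0-000, 00-11*, 01-01*, 01-10, 010-0, 0100-, 1-010, 10-11*, 100-0, 1001-, 11-01*, 1110-
[col 2] -0-11, -1-01
Prime implicants: -0-11, -0000, -1-01, -1010, 0-000, 01-10, 010-0, 0100-, 1-010, 100-0, 1001-, 1110-
PI chart (minterm → PIs covering it):
  0 | -0000,0-000
  3 | -0-11  (sole → essential)
  7 | -0-11  (sole → essential)
  8 | 0-000,010-0,0100-
  10 | -1010,01-10,010-0
  13 | -1-01  (sole → essential)
  14 | 01-10  (sole → essential)
  16 | -0000,100-0
  18 | 1-010,100-0,1001-
  19 | -0-11,1001-
  23 | -0-11  (sole → essential)
  25 | -1-01  (sole → essential)
  26 | -1010,1-010
  28 | 1110-  (sole → essential)
  29 | -1-01,1110-
Essential prime implicants: -0-11, -1-01, 01-10, 1110-

4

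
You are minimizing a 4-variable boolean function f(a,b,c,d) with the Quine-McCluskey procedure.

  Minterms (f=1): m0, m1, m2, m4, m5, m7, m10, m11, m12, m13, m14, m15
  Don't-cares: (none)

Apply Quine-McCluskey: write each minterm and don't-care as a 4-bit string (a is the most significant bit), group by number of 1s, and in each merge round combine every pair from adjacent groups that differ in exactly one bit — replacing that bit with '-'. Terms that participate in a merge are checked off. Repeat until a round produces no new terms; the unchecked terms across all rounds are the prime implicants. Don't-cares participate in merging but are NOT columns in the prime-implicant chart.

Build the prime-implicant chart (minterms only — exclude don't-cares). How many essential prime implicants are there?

Round 0: 0000✓ 0001✓ 0010✓ 0100✓ 0101✓ 0111✓ 1010✓ 1011✓ 1100✓ 1101✓ 1110✓ 1111✓
Round 1: -010 -100✓ -101✓ -111✓ 0-00✓ 0-01✓ 00-0 000-✓ 01-1✓ 010-✓ 1-10✓ 1-11✓ 101-✓ 11-0✓ 11-1✓ 110-✓ 111-✓
Round 2: -1-1 -10- 0-0- 1-1- 11--
PIs = {-010, -1-1, -10-, 0-0-, 00-0, 1-1-, 11--}
Coverage chart:
  m0: 0-0-,00-0
  m1: 0-0- ←essential
  m2: -010,00-0
  m4: -10-,0-0-
  m5: -1-1,-10-,0-0-
  m7: -1-1 ←essential
  m10: -010,1-1-
  m11: 1-1- ←essential
  m12: -10-,11--
  m13: -1-1,-10-,11--
  m14: 1-1-,11--
  m15: -1-1,1-1-,11--
Essential: -1-1, 0-0-, 1-1-

3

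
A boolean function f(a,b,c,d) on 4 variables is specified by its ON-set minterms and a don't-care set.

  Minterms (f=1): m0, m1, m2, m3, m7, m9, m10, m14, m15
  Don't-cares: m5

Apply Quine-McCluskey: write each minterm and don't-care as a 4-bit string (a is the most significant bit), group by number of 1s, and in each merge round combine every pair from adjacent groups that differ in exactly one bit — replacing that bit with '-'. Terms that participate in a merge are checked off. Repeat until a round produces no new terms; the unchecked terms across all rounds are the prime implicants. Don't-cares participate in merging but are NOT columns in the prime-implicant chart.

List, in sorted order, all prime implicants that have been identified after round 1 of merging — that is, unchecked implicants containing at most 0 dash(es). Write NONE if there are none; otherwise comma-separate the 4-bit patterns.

Round 0: 0000✓ 0001✓ 0010✓ 0011✓ 0101✓ 0111✓ 1001✓ 1010✓ 1110✓ 1111✓
Round 1: -001 -010 -111 0-01✓ 0-11✓ 00-0✓ 00-1✓ 000-✓ 001-✓ 01-1✓ 1-10 111-
Round 2: 0--1 00--
PIs = {-001, -010, -111, 0--1, 00--, 1-10, 111-}

NONE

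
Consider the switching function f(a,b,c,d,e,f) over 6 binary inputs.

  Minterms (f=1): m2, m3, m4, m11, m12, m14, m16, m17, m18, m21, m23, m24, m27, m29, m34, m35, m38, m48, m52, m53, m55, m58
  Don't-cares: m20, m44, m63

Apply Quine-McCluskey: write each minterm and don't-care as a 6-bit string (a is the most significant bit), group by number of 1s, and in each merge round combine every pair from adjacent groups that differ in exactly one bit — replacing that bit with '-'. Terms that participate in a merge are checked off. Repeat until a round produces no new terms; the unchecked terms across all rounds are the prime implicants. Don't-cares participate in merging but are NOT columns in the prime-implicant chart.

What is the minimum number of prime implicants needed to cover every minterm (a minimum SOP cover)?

Round 0: 000010✓ 000011✓ 000100✓ 001011✓ 001100✓ 001110✓ 010000✓ 010001✓ 010010✓ 010100✓ 010101✓ 010111✓ 011000✓ 011011✓ 011101✓ 100010✓ 100011✓ 100110✓ 101100✓ 110000✓ 110100✓ 110101✓ 110111✓ 111010 111111✓
Round 1: -00010✓ -00011✓ -01100 -10000✓ -10100✓ -10101✓ -10111✓ 0-0010 0-0100 0-1011 00-011 00-100 00001-✓ 0011-0 01-000 01-101 010-00✓ 010-01✓ 0100-0 01000-✓ 0101-1✓ 01010-✓ 100-10 10001-✓ 11-111 110-00✓ 1101-1✓ 11010-✓
Round 2: -0001- -10-00 -101-1 -1010- 010-0-
PIs = {-0001-, -01100, -10-00, -101-1, -1010-, 0-0010, 0-0100, 0-1011, 00-011, 00-100, 0011-0, 01-000, 01-101, 010-0-, 0100-0, 100-10, 11-111, 111010}
Coverage chart:
  m2: -0001-,0-0010
  m3: -0001-,00-011
  m4: 0-0100,00-100
  m11: 0-1011,00-011
  m12: -01100,00-100,0011-0
  m14: 0011-0 ←essential
  m16: -10-00,01-000,010-0-,0100-0
  m17: 010-0- ←essential
  m18: 0-0010,0100-0
  m21: -101-1,-1010-,01-101,010-0-
  m23: -101-1 ←essential
  m24: 01-000 ←essential
  m27: 0-1011 ←essential
  m29: 01-101 ←essential
  m34: -0001-,100-10
  m35: -0001- ←essential
  m38: 100-10 ←essential
  m48: -10-00 ←essential
  m52: -10-00,-1010-
  m53: -101-1,-1010-
  m55: -101-1,11-111
  m58: 111010 ←essential
Essential: -0001-, -10-00, -101-1, 0-1011, 0011-0, 01-000, 01-101, 010-0-, 100-10, 111010
Petrick residual → 0-0010, 0-0100
Min cover (12 terms): b'c'd'e + bc'e'f' + bc'df + a'c'd'ef' + a'c'de'f' + a'cd'ef + a'b'cdf' + a'bd'e'f' + a'bde'f + a'bc'e' + ab'c'ef' + abcd'ef'

12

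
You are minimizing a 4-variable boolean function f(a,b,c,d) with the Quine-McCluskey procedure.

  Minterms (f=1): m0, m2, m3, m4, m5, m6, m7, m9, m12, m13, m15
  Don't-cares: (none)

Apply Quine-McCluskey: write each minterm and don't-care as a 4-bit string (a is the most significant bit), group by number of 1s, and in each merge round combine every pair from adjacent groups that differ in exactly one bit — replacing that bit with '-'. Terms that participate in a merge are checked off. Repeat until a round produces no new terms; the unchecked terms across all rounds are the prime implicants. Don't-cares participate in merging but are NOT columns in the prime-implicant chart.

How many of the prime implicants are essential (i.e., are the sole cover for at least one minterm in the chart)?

Round 0: 0000✓ 0010✓ 0011✓ 0100✓ 0101✓ 0110✓ 0111✓ 1001✓ 1100✓ 1101✓ 1111✓
Round 1: -100✓ -101✓ -111✓ 0-00✓ 0-10✓ 0-11✓ 00-0✓ 001-✓ 01-0✓ 01-1✓ 010-✓ 011-✓ 1-01 11-1✓ 110-✓
Round 2: -1-1 -10- 0--0 0-1- 01--
PIs = {-1-1, -10-, 0--0, 0-1-, 01--, 1-01}
Coverage chart:
  m0: 0--0 ←essential
  m2: 0--0,0-1-
  m3: 0-1- ←essential
  m4: -10-,0--0,01--
  m5: -1-1,-10-,01--
  m6: 0--0,0-1-,01--
  m7: -1-1,0-1-,01--
  m9: 1-01 ←essential
  m12: -10- ←essential
  m13: -1-1,-10-,1-01
  m15: -1-1 ←essential
Essential: -1-1, -10-, 0--0, 0-1-, 1-01

5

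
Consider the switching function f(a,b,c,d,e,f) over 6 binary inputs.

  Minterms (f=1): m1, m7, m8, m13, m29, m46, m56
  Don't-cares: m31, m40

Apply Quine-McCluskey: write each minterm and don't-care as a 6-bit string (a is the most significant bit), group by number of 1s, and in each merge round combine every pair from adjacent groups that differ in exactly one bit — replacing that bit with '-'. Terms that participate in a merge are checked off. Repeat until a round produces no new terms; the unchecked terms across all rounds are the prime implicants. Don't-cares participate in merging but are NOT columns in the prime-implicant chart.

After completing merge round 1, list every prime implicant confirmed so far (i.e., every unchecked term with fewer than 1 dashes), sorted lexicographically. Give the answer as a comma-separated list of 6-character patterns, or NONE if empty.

[col 0] 000001, 000111, 001000*, 001101*, 011101*, 011111*, 101000*, 101110, 111000*
[col 1] -01000, 0-1101, 0111-1, 1-1000
Prime implicants: -01000, 0-1101, 000001, 000111, 0111-1, 1-1000, 101110

000001, 000111, 101110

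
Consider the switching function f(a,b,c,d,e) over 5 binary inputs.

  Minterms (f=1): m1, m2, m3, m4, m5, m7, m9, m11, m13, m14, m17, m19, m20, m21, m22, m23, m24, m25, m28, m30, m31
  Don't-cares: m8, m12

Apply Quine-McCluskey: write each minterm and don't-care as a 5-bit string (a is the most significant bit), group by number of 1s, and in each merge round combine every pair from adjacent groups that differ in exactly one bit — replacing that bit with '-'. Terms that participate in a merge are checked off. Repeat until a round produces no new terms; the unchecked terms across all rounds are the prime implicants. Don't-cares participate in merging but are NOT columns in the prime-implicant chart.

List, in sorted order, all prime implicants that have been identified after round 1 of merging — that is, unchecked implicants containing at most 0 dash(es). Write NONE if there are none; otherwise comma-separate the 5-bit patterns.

size-2^0 implicants → 00001(✓)  00010(✓)  00011(✓)  00100(✓)  00101(✓)  00111(✓)  01000(✓)  01001(✓)  01011(✓)  01100(✓)  01101(✓)  01110(✓)  10001(✓)  10011(✓)  10100(✓)  10101(✓)  10110(✓)  10111(✓)  11000(✓)  11001(✓)  11100(✓)  11110(✓)  11111(✓)
size-2^1 implicants → -0001(✓)  -0011(✓)  -0100(✓)  -0101(✓)  -0111(✓)  -1000(✓)  -1001(✓)  -1100(✓)  -1110(✓)  0-001(✓)  0-011(✓)  0-100(✓)  0-101(✓)  00-01(✓)  00-11(✓)  000-1(✓)  0001-  001-1(✓)  0010-(✓)  01-00(✓)  01-01(✓)  010-1(✓)  0100-(✓)  011-0(✓)  0110-(✓)  1-001(✓)  1-100(✓)  1-110(✓)  1-111(✓)  10-01(✓)  10-11(✓)  100-1(✓)  101-0(✓)  101-1(✓)  1010-(✓)  1011-(✓)  11-00(✓)  1100-(✓)  111-0(✓)  1111-(✓)
size-2^2 implicants → --001  --100  -0-01(✓)  -0-11(✓)  -00-1(✓)  -01-1(✓)  -010-  -1-00  -100-  -11-0  0--01  0-0-1  0-10-  00--1(✓)  01-0-  1-1-0  1-11-  10--1(✓)  101--
size-2^3 implicants → -0--1
Unchecked terms (primes): --001, --100, -0--1, -010-, -1-00, -100-, -11-0, 0--01, 0-0-1, 0-10-, 0001-, 01-0-, 1-1-0, 1-11-, 101--

NONE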